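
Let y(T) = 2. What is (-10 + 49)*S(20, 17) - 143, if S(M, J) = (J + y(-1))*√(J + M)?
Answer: -143 + 741*√37 ≈ 4364.3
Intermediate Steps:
S(M, J) = √(J + M)*(2 + J) (S(M, J) = (J + 2)*√(J + M) = (2 + J)*√(J + M) = √(J + M)*(2 + J))
(-10 + 49)*S(20, 17) - 143 = (-10 + 49)*(√(17 + 20)*(2 + 17)) - 143 = 39*(√37*19) - 143 = 39*(19*√37) - 143 = 741*√37 - 143 = -143 + 741*√37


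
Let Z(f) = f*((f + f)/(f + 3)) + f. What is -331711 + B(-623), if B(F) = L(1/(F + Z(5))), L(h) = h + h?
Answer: -811696825/2447 ≈ -3.3171e+5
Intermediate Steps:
Z(f) = f + 2*f²/(3 + f) (Z(f) = f*((2*f)/(3 + f)) + f = f*(2*f/(3 + f)) + f = 2*f²/(3 + f) + f = f + 2*f²/(3 + f))
L(h) = 2*h
B(F) = 2/(45/4 + F) (B(F) = 2/(F + 3*5*(1 + 5)/(3 + 5)) = 2/(F + 3*5*6/8) = 2/(F + 3*5*(⅛)*6) = 2/(F + 45/4) = 2/(45/4 + F))
-331711 + B(-623) = -331711 + 8/(45 + 4*(-623)) = -331711 + 8/(45 - 2492) = -331711 + 8/(-2447) = -331711 + 8*(-1/2447) = -331711 - 8/2447 = -811696825/2447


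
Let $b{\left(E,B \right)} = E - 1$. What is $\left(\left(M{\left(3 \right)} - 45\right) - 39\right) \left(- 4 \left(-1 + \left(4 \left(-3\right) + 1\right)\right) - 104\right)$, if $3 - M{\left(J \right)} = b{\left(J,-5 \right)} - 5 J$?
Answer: $3808$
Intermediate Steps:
$b{\left(E,B \right)} = -1 + E$
$M{\left(J \right)} = 4 + 4 J$ ($M{\left(J \right)} = 3 - \left(\left(-1 + J\right) - 5 J\right) = 3 - \left(-1 - 4 J\right) = 3 + \left(1 + 4 J\right) = 4 + 4 J$)
$\left(\left(M{\left(3 \right)} - 45\right) - 39\right) \left(- 4 \left(-1 + \left(4 \left(-3\right) + 1\right)\right) - 104\right) = \left(\left(\left(4 + 4 \cdot 3\right) - 45\right) - 39\right) \left(- 4 \left(-1 + \left(4 \left(-3\right) + 1\right)\right) - 104\right) = \left(\left(\left(4 + 12\right) - 45\right) - 39\right) \left(- 4 \left(-1 + \left(-12 + 1\right)\right) - 104\right) = \left(\left(16 - 45\right) - 39\right) \left(- 4 \left(-1 - 11\right) - 104\right) = \left(-29 - 39\right) \left(\left(-4\right) \left(-12\right) - 104\right) = - 68 \left(48 - 104\right) = \left(-68\right) \left(-56\right) = 3808$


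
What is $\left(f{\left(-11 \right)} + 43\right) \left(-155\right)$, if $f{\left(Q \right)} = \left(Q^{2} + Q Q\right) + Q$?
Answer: $-42470$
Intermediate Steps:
$f{\left(Q \right)} = Q + 2 Q^{2}$ ($f{\left(Q \right)} = \left(Q^{2} + Q^{2}\right) + Q = 2 Q^{2} + Q = Q + 2 Q^{2}$)
$\left(f{\left(-11 \right)} + 43\right) \left(-155\right) = \left(- 11 \left(1 + 2 \left(-11\right)\right) + 43\right) \left(-155\right) = \left(- 11 \left(1 - 22\right) + 43\right) \left(-155\right) = \left(\left(-11\right) \left(-21\right) + 43\right) \left(-155\right) = \left(231 + 43\right) \left(-155\right) = 274 \left(-155\right) = -42470$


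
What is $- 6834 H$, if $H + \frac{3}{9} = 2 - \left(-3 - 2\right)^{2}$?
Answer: $159460$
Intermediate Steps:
$H = - \frac{70}{3}$ ($H = - \frac{1}{3} + \left(2 - \left(-3 - 2\right)^{2}\right) = - \frac{1}{3} + \left(2 - \left(-5\right)^{2}\right) = - \frac{1}{3} + \left(2 - 25\right) = - \frac{1}{3} - 23 = - \frac{70}{3} \approx -23.333$)
$- 6834 H = \left(-6834\right) \left(- \frac{70}{3}\right) = 159460$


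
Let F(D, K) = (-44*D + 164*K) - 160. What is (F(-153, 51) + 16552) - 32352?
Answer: -864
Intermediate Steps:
F(D, K) = -160 - 44*D + 164*K
(F(-153, 51) + 16552) - 32352 = ((-160 - 44*(-153) + 164*51) + 16552) - 32352 = ((-160 + 6732 + 8364) + 16552) - 32352 = (14936 + 16552) - 32352 = 31488 - 32352 = -864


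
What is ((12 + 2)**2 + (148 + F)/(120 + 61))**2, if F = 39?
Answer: 1271849569/32761 ≈ 38822.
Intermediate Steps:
((12 + 2)**2 + (148 + F)/(120 + 61))**2 = ((12 + 2)**2 + (148 + 39)/(120 + 61))**2 = (14**2 + 187/181)**2 = (196 + 187*(1/181))**2 = (196 + 187/181)**2 = (35663/181)**2 = 1271849569/32761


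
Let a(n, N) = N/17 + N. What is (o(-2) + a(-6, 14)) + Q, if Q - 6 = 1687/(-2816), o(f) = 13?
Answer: 1590521/47872 ≈ 33.224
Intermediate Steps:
Q = 15209/2816 (Q = 6 + 1687/(-2816) = 6 + 1687*(-1/2816) = 6 - 1687/2816 = 15209/2816 ≈ 5.4009)
a(n, N) = 18*N/17 (a(n, N) = N*(1/17) + N = N/17 + N = 18*N/17)
(o(-2) + a(-6, 14)) + Q = (13 + (18/17)*14) + 15209/2816 = (13 + 252/17) + 15209/2816 = 473/17 + 15209/2816 = 1590521/47872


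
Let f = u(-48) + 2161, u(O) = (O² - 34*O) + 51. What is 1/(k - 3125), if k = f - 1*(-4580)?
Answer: 1/7603 ≈ 0.00013153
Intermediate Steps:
u(O) = 51 + O² - 34*O
f = 6148 (f = (51 + (-48)² - 34*(-48)) + 2161 = (51 + 2304 + 1632) + 2161 = 3987 + 2161 = 6148)
k = 10728 (k = 6148 - 1*(-4580) = 6148 + 4580 = 10728)
1/(k - 3125) = 1/(10728 - 3125) = 1/7603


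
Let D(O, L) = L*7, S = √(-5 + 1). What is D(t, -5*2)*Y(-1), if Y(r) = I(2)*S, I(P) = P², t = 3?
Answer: -560*I ≈ -560.0*I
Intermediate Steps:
S = 2*I (S = √(-4) = 2*I ≈ 2.0*I)
D(O, L) = 7*L
Y(r) = 8*I (Y(r) = 2²*(2*I) = 4*(2*I) = 8*I)
D(t, -5*2)*Y(-1) = (7*(-5*2))*(8*I) = (7*(-10))*(8*I) = -560*I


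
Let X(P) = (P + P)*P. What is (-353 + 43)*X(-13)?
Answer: -104780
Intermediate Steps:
X(P) = 2*P² (X(P) = (2*P)*P = 2*P²)
(-353 + 43)*X(-13) = (-353 + 43)*(2*(-13)²) = -620*169 = -310*338 = -104780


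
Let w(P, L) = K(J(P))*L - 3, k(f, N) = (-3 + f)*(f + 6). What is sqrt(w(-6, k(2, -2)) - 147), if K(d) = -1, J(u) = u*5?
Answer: I*sqrt(142) ≈ 11.916*I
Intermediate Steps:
J(u) = 5*u
k(f, N) = (-3 + f)*(6 + f)
w(P, L) = -3 - L (w(P, L) = -L - 3 = -3 - L)
sqrt(w(-6, k(2, -2)) - 147) = sqrt((-3 - (-18 + 2**2 + 3*2)) - 147) = sqrt((-3 - (-18 + 4 + 6)) - 147) = sqrt((-3 - 1*(-8)) - 147) = sqrt((-3 + 8) - 147) = sqrt(5 - 147) = sqrt(-142) = I*sqrt(142)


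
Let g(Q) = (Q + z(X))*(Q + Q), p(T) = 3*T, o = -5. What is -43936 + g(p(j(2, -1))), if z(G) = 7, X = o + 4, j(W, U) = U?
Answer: -43960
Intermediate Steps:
X = -1 (X = -5 + 4 = -1)
g(Q) = 2*Q*(7 + Q) (g(Q) = (Q + 7)*(Q + Q) = (7 + Q)*(2*Q) = 2*Q*(7 + Q))
-43936 + g(p(j(2, -1))) = -43936 + 2*(3*(-1))*(7 + 3*(-1)) = -43936 + 2*(-3)*(7 - 3) = -43936 + 2*(-3)*4 = -43936 - 24 = -43960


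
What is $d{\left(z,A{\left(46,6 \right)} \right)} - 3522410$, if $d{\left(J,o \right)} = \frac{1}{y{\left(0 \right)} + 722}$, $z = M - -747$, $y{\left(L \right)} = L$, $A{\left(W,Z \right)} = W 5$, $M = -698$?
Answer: $- \frac{2543180019}{722} \approx -3.5224 \cdot 10^{6}$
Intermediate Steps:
$A{\left(W,Z \right)} = 5 W$
$z = 49$ ($z = -698 - -747 = -698 + 747 = 49$)
$d{\left(J,o \right)} = \frac{1}{722}$ ($d{\left(J,o \right)} = \frac{1}{0 + 722} = \frac{1}{722}$)
$d{\left(z,A{\left(46,6 \right)} \right)} - 3522410 = \frac{1}{722} - 3522410 = - \frac{2543180019}{722}$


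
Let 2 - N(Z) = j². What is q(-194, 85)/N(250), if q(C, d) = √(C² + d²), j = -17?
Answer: -√44861/287 ≈ -0.73799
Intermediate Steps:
N(Z) = -287 (N(Z) = 2 - 1*(-17)² = 2 - 1*289 = 2 - 289 = -287)
q(-194, 85)/N(250) = √((-194)² + 85²)/(-287) = √(37636 + 7225)*(-1/287) = √44861*(-1/287) = -√44861/287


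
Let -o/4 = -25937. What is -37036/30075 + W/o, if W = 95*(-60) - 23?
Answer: -4014530153/3120221100 ≈ -1.2866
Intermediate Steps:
o = 103748 (o = -4*(-25937) = 103748)
W = -5723 (W = -5700 - 23 = -5723)
-37036/30075 + W/o = -37036/30075 - 5723/103748 = -4014530153/3120221100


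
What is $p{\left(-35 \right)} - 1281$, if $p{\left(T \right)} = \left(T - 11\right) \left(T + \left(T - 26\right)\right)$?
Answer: $3135$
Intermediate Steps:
$p{\left(T \right)} = \left(-26 + 2 T\right) \left(-11 + T\right)$ ($p{\left(T \right)} = \left(-11 + T\right) \left(T + \left(-26 + T\right)\right) = \left(-11 + T\right) \left(-26 + 2 T\right) = \left(-26 + 2 T\right) \left(-11 + T\right)$)
$p{\left(-35 \right)} - 1281 = \left(286 - -1680 + 2 \left(-35\right)^{2}\right) - 1281 = \left(286 + 1680 + 2 \cdot 1225\right) - 1281 = \left(286 + 1680 + 2450\right) - 1281 = 4416 - 1281 = 3135$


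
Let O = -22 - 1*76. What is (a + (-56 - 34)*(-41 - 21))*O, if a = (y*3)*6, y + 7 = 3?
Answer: -539784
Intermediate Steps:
y = -4 (y = -7 + 3 = -4)
O = -98 (O = -22 - 76 = -98)
a = -72 (a = -4*3*6 = -12*6 = -72)
(a + (-56 - 34)*(-41 - 21))*O = (-72 + (-56 - 34)*(-41 - 21))*(-98) = (-72 - 90*(-62))*(-98) = (-72 + 5580)*(-98) = 5508*(-98) = -539784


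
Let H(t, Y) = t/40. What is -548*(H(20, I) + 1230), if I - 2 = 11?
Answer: -674314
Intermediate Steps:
I = 13 (I = 2 + 11 = 13)
H(t, Y) = t/40 (H(t, Y) = t*(1/40) = t/40)
-548*(H(20, I) + 1230) = -548*((1/40)*20 + 1230) = -548*(1/2 + 1230) = -548*2461/2 = -674314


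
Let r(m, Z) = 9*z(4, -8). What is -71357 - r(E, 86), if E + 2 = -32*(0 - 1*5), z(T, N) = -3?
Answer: -71330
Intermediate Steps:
E = 158 (E = -2 - 32*(0 - 1*5) = -2 - 32*(0 - 5) = -2 - 32*(-5) = -2 + 160 = 158)
r(m, Z) = -27 (r(m, Z) = 9*(-3) = -27)
-71357 - r(E, 86) = -71357 - 1*(-27) = -71357 + 27 = -71330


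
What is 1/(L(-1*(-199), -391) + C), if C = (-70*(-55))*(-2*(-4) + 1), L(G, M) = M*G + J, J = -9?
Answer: -1/43168 ≈ -2.3165e-5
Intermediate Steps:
L(G, M) = -9 + G*M (L(G, M) = M*G - 9 = G*M - 9 = -9 + G*M)
C = 34650 (C = 3850*(8 + 1) = 3850*9 = 34650)
1/(L(-1*(-199), -391) + C) = 1/((-9 - 1*(-199)*(-391)) + 34650) = 1/((-9 + 199*(-391)) + 34650) = 1/((-9 - 77809) + 34650) = 1/(-77818 + 34650) = 1/(-43168) = -1/43168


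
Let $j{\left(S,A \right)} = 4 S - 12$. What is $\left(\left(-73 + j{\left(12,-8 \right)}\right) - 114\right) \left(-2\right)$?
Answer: $302$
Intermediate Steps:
$j{\left(S,A \right)} = -12 + 4 S$
$\left(\left(-73 + j{\left(12,-8 \right)}\right) - 114\right) \left(-2\right) = \left(\left(-73 + \left(-12 + 4 \cdot 12\right)\right) - 114\right) \left(-2\right) = \left(\left(-73 + \left(-12 + 48\right)\right) - 114\right) \left(-2\right) = \left(\left(-73 + 36\right) - 114\right) \left(-2\right) = \left(-37 - 114\right) \left(-2\right) = \left(-151\right) \left(-2\right) = 302$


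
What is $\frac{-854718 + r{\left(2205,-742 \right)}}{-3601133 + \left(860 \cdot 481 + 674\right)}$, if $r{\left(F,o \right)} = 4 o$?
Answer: $\frac{857686}{3186799} \approx 0.26914$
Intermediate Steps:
$\frac{-854718 + r{\left(2205,-742 \right)}}{-3601133 + \left(860 \cdot 481 + 674\right)} = \frac{-854718 + 4 \left(-742\right)}{-3601133 + \left(860 \cdot 481 + 674\right)} = \frac{-854718 - 2968}{-3601133 + \left(413660 + 674\right)} = - \frac{857686}{-3601133 + 414334} = - \frac{857686}{-3186799} = \left(-857686\right) \left(- \frac{1}{3186799}\right) = \frac{857686}{3186799}$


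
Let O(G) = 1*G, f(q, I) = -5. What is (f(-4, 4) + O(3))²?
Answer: 4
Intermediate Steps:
O(G) = G
(f(-4, 4) + O(3))² = (-5 + 3)² = (-2)² = 4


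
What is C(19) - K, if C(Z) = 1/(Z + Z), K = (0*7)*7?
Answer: 1/38 ≈ 0.026316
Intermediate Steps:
K = 0 (K = 0*7 = 0)
C(Z) = 1/(2*Z)
C(19) - K = (½)/19 - 1*0 = (½)*(1/19) + 0 = 1/38 + 0 = 1/38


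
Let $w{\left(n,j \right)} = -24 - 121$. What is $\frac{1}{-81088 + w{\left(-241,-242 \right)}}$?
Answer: $- \frac{1}{81233} \approx -1.231 \cdot 10^{-5}$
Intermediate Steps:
$w{\left(n,j \right)} = -145$
$\frac{1}{-81088 + w{\left(-241,-242 \right)}} = \frac{1}{-81088 - 145} = \frac{1}{-81233} = - \frac{1}{81233}$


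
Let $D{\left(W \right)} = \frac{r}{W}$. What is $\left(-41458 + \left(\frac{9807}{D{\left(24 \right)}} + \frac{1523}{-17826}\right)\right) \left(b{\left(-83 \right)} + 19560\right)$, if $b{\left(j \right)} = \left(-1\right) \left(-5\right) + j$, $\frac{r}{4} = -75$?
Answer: $- \frac{61126187246933}{74275} \approx -8.2297 \cdot 10^{8}$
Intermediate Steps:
$r = -300$ ($r = 4 \left(-75\right) = -300$)
$D{\left(W \right)} = - \frac{300}{W}$
$b{\left(j \right)} = 5 + j$
$\left(-41458 + \left(\frac{9807}{D{\left(24 \right)}} + \frac{1523}{-17826}\right)\right) \left(b{\left(-83 \right)} + 19560\right) = \left(-41458 + \left(\frac{9807}{\left(-300\right) \frac{1}{24}} + \frac{1523}{-17826}\right)\right) \left(\left(5 - 83\right) + 19560\right) = \left(-41458 + \left(\frac{9807}{\left(-300\right) \frac{1}{24}} + 1523 \left(- \frac{1}{17826}\right)\right)\right) \left(-78 + 19560\right) = \left(-41458 + \left(\frac{9807}{- \frac{25}{2}} - \frac{1523}{17826}\right)\right) 19482 = \left(-41458 + \left(9807 \left(- \frac{2}{25}\right) - \frac{1523}{17826}\right)\right) 19482 = \left(-41458 - \frac{349677239}{445650}\right) 19482 = \left(- \frac{18825434939}{445650}\right) 19482 = - \frac{61126187246933}{74275}$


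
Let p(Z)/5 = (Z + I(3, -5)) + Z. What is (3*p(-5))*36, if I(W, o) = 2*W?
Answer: -2160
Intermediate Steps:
p(Z) = 30 + 10*Z (p(Z) = 5*((Z + 2*3) + Z) = 5*((Z + 6) + Z) = 5*((6 + Z) + Z) = 5*(6 + 2*Z) = 30 + 10*Z)
(3*p(-5))*36 = (3*(30 + 10*(-5)))*36 = (3*(30 - 50))*36 = (3*(-20))*36 = -60*36 = -2160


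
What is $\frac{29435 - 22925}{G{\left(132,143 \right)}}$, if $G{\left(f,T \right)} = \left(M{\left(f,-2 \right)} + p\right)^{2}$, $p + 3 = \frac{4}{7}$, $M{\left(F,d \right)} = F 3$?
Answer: $\frac{63798}{1518005} \approx 0.042028$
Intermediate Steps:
$M{\left(F,d \right)} = 3 F$
$p = - \frac{17}{7}$ ($p = -3 + \frac{4}{7} = - \frac{17}{7} \approx -2.4286$)
$G{\left(f,T \right)} = \left(- \frac{17}{7} + 3 f\right)^{2}$ ($G{\left(f,T \right)} = \left(3 f - \frac{17}{7}\right)^{2} = \left(- \frac{17}{7} + 3 f\right)^{2}$)
$\frac{29435 - 22925}{G{\left(132,143 \right)}} = \frac{29435 - 22925}{\frac{1}{49} \left(-17 + 21 \cdot 132\right)^{2}} = \frac{6510}{\frac{1}{49} \left(-17 + 2772\right)^{2}} = \frac{6510}{\frac{1}{49} \cdot 2755^{2}} = \frac{6510}{\frac{1}{49} \cdot 7590025} = \frac{6510}{\frac{7590025}{49}} = 6510 \cdot \frac{49}{7590025} = \frac{63798}{1518005}$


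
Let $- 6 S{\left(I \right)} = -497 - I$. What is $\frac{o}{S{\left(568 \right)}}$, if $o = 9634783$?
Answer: $\frac{19269566}{355} \approx 54280.0$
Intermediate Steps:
$S{\left(I \right)} = \frac{497}{6} + \frac{I}{6}$ ($S{\left(I \right)} = - \frac{-497 - I}{6} = \frac{497}{6} + \frac{I}{6}$)
$\frac{o}{S{\left(568 \right)}} = \frac{9634783}{\frac{497}{6} + \frac{1}{6} \cdot 568} = \frac{9634783}{\frac{497}{6} + \frac{284}{3}} = \frac{9634783}{\frac{355}{2}} = 9634783 \cdot \frac{2}{355} = \frac{19269566}{355}$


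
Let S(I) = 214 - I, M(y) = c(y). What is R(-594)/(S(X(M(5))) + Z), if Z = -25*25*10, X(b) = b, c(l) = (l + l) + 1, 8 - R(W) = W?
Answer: -602/6047 ≈ -0.099553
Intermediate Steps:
R(W) = 8 - W
c(l) = 1 + 2*l (c(l) = 2*l + 1 = 1 + 2*l)
M(y) = 1 + 2*y
Z = -6250 (Z = -625*10 = -6250)
R(-594)/(S(X(M(5))) + Z) = (8 - 1*(-594))/((214 - (1 + 2*5)) - 6250) = (8 + 594)/((214 - (1 + 10)) - 6250) = 602/((214 - 1*11) - 6250) = 602/((214 - 11) - 6250) = 602/(203 - 6250) = 602/(-6047) = 602*(-1/6047) = -602/6047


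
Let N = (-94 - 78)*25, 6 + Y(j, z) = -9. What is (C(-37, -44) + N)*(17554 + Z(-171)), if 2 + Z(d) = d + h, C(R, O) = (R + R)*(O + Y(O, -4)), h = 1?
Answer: 1147212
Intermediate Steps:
Y(j, z) = -15 (Y(j, z) = -6 - 9 = -15)
C(R, O) = 2*R*(-15 + O) (C(R, O) = (R + R)*(O - 15) = (2*R)*(-15 + O) = 2*R*(-15 + O))
N = -4300 (N = -172*25 = -4300)
Z(d) = -1 + d (Z(d) = -2 + (d + 1) = -2 + (1 + d) = -1 + d)
(C(-37, -44) + N)*(17554 + Z(-171)) = (2*(-37)*(-15 - 44) - 4300)*(17554 + (-1 - 171)) = (2*(-37)*(-59) - 4300)*(17554 - 172) = (4366 - 4300)*17382 = 66*17382 = 1147212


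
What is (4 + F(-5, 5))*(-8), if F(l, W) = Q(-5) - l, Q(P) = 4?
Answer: -104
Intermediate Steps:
F(l, W) = 4 - l
(4 + F(-5, 5))*(-8) = (4 + (4 - 1*(-5)))*(-8) = (4 + (4 + 5))*(-8) = (4 + 9)*(-8) = 13*(-8) = -104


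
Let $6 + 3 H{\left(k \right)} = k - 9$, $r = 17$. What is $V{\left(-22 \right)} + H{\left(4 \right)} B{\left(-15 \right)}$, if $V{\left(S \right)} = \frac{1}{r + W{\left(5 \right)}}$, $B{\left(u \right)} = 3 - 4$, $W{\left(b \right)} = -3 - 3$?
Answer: $\frac{124}{33} \approx 3.7576$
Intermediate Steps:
$W{\left(b \right)} = -6$ ($W{\left(b \right)} = -3 - 3 = -6$)
$B{\left(u \right)} = -1$
$H{\left(k \right)} = -5 + \frac{k}{3}$ ($H{\left(k \right)} = -2 + \frac{k - 9}{3} = -2 + \frac{-9 + k}{3} = -2 + \left(-3 + \frac{k}{3}\right) = -5 + \frac{k}{3}$)
$V{\left(S \right)} = \frac{1}{11}$ ($V{\left(S \right)} = \frac{1}{17 - 6} = \frac{1}{11}$)
$V{\left(-22 \right)} + H{\left(4 \right)} B{\left(-15 \right)} = \frac{1}{11} + \left(-5 + \frac{1}{3} \cdot 4\right) \left(-1\right) = \frac{1}{11} + \left(-5 + \frac{4}{3}\right) \left(-1\right) = \frac{1}{11} - - \frac{11}{3} = \frac{1}{11} + \frac{11}{3} = \frac{124}{33}$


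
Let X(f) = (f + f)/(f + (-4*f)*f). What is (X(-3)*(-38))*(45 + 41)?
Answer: -6536/13 ≈ -502.77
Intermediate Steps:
X(f) = 2*f/(f - 4*f**2) (X(f) = (2*f)/(f - 4*f**2) = 2*f/(f - 4*f**2))
(X(-3)*(-38))*(45 + 41) = (-2/(-1 + 4*(-3))*(-38))*(45 + 41) = (-2/(-1 - 12)*(-38))*86 = (-2/(-13)*(-38))*86 = (-2*(-1/13)*(-38))*86 = ((2/13)*(-38))*86 = -76/13*86 = -6536/13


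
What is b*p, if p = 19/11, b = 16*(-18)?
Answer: -5472/11 ≈ -497.45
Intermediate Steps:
b = -288
p = 19/11 (p = 19*(1/11) = 19/11 ≈ 1.7273)
b*p = -288*19/11 = -5472/11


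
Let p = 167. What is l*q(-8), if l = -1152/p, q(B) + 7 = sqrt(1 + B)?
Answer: 8064/167 - 1152*I*sqrt(7)/167 ≈ 48.287 - 18.251*I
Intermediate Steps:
q(B) = -7 + sqrt(1 + B)
l = -1152/167 ≈ -6.8982
l*q(-8) = -1152*(-7 + sqrt(1 - 8))/167 = -1152*(-7 + sqrt(-7))/167 = -1152*(-7 + I*sqrt(7))/167 = 8064/167 - 1152*I*sqrt(7)/167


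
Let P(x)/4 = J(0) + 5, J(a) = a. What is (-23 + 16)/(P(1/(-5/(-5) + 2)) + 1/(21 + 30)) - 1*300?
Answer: -306657/1021 ≈ -300.35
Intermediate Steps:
P(x) = 20 (P(x) = 4*(0 + 5) = 4*5 = 20)
(-23 + 16)/(P(1/(-5/(-5) + 2)) + 1/(21 + 30)) - 1*300 = (-23 + 16)/(20 + 1/(21 + 30)) - 1*300 = -7/(20 + 1/51) - 300 = -7/1021/51 - 300 = -7*51/1021 - 300 = -357/1021 - 300 = -306657/1021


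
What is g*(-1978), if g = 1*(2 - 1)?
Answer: -1978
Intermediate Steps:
g = 1 (g = 1*1 = 1)
g*(-1978) = 1*(-1978) = -1978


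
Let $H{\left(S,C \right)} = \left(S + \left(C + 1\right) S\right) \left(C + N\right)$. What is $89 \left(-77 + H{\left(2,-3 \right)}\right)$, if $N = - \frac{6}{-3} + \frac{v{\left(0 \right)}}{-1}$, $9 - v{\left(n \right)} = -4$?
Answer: $-4361$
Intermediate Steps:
$v{\left(n \right)} = 13$ ($v{\left(n \right)} = 9 - -4 = 9 + 4 = 13$)
$N = -11$ ($N = - \frac{6}{-3} + \frac{13}{-1} = \left(-6\right) \left(- \frac{1}{3}\right) + 13 \left(-1\right) = 2 - 13 = -11$)
$H{\left(S,C \right)} = \left(-11 + C\right) \left(S + S \left(1 + C\right)\right)$ ($H{\left(S,C \right)} = \left(S + \left(C + 1\right) S\right) \left(C - 11\right) = \left(S + \left(1 + C\right) S\right) \left(-11 + C\right) = \left(S + S \left(1 + C\right)\right) \left(-11 + C\right) = \left(-11 + C\right) \left(S + S \left(1 + C\right)\right)$)
$89 \left(-77 + H{\left(2,-3 \right)}\right) = 89 \left(-77 + 2 \left(-22 + \left(-3\right)^{2} - -27\right)\right) = 89 \left(-77 + 2 \left(-22 + 9 + 27\right)\right) = 89 \left(-77 + 2 \cdot 14\right) = 89 \left(-77 + 28\right) = 89 \left(-49\right) = -4361$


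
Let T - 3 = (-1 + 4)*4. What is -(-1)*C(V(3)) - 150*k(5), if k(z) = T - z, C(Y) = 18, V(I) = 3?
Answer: -1482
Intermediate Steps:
T = 15 (T = 3 + (-1 + 4)*4 = 3 + 3*4 = 3 + 12 = 15)
k(z) = 15 - z
-(-1)*C(V(3)) - 150*k(5) = -(-1)*18 - 150*(15 - 1*5) = -1*(-18) - 150*(15 - 5) = 18 - 150*10 = 18 - 1500 = -1482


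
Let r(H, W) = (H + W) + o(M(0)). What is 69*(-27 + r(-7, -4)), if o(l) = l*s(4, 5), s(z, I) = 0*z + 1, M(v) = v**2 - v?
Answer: -2622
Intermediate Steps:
s(z, I) = 1 (s(z, I) = 0 + 1 = 1)
o(l) = l (o(l) = l*1 = l)
r(H, W) = H + W (r(H, W) = (H + W) + 0*(-1 + 0) = (H + W) + 0*(-1) = (H + W) + 0 = H + W)
69*(-27 + r(-7, -4)) = 69*(-27 + (-7 - 4)) = 69*(-27 - 11) = 69*(-38) = -2622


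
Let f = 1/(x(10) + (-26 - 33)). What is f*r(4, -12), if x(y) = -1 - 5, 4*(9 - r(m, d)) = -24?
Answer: -3/13 ≈ -0.23077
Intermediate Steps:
r(m, d) = 15 (r(m, d) = 9 - ¼*(-24) = 9 + 6 = 15)
x(y) = -6
f = -1/65 (f = 1/(-6 + (-26 - 33)) = 1/(-6 - 59) = 1/(-65) = -1/65 ≈ -0.015385)
f*r(4, -12) = -1/65*15 = -3/13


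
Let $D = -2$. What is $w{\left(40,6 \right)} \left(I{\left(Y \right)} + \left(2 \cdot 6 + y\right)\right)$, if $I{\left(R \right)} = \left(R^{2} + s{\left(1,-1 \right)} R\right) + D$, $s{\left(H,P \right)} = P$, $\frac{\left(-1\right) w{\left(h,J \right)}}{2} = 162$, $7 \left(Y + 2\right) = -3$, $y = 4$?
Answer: $- \frac{354456}{49} \approx -7233.8$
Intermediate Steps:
$Y = - \frac{17}{7}$ ($Y = -2 + \frac{1}{7} \left(-3\right) = -2 - \frac{3}{7} = - \frac{17}{7} \approx -2.4286$)
$w{\left(h,J \right)} = -324$ ($w{\left(h,J \right)} = \left(-2\right) 162 = -324$)
$I{\left(R \right)} = -2 + R^{2} - R$ ($I{\left(R \right)} = \left(R^{2} - R\right) - 2 = -2 + R^{2} - R$)
$w{\left(40,6 \right)} \left(I{\left(Y \right)} + \left(2 \cdot 6 + y\right)\right) = - 324 \left(\left(-2 + \left(- \frac{17}{7}\right)^{2} - - \frac{17}{7}\right) + \left(2 \cdot 6 + 4\right)\right) = - 324 \left(\left(-2 + \frac{289}{49} + \frac{17}{7}\right) + \left(12 + 4\right)\right) = - 324 \left(\frac{310}{49} + 16\right) = \left(-324\right) \frac{1094}{49} = - \frac{354456}{49}$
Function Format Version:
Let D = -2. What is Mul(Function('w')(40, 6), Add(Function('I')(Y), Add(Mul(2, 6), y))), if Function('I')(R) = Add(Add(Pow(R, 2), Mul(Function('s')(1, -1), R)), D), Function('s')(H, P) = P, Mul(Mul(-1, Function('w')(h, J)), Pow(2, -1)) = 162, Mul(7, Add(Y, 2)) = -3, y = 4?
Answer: Rational(-354456, 49) ≈ -7233.8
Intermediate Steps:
Y = Rational(-17, 7) (Y = Add(-2, Mul(Rational(1, 7), -3)) = Add(-2, Rational(-3, 7)) = Rational(-17, 7) ≈ -2.4286)
Function('w')(h, J) = -324 (Function('w')(h, J) = Mul(-2, 162) = -324)
Function('I')(R) = Add(-2, Pow(R, 2), Mul(-1, R)) (Function('I')(R) = Add(Add(Pow(R, 2), Mul(-1, R)), -2) = Add(-2, Pow(R, 2), Mul(-1, R)))
Mul(Function('w')(40, 6), Add(Function('I')(Y), Add(Mul(2, 6), y))) = Mul(-324, Add(Add(-2, Pow(Rational(-17, 7), 2), Mul(-1, Rational(-17, 7))), Add(Mul(2, 6), 4))) = Mul(-324, Add(Add(-2, Rational(289, 49), Rational(17, 7)), Add(12, 4))) = Mul(-324, Add(Rational(310, 49), 16)) = Mul(-324, Rational(1094, 49)) = Rational(-354456, 49)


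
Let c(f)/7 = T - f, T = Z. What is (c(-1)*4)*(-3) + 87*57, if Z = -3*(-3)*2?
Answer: 3363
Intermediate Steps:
Z = 18 (Z = 9*2 = 18)
T = 18
c(f) = 126 - 7*f (c(f) = 7*(18 - f) = 126 - 7*f)
(c(-1)*4)*(-3) + 87*57 = ((126 - 7*(-1))*4)*(-3) + 87*57 = ((126 + 7)*4)*(-3) + 4959 = (133*4)*(-3) + 4959 = 532*(-3) + 4959 = -1596 + 4959 = 3363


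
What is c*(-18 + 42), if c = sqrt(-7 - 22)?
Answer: 24*I*sqrt(29) ≈ 129.24*I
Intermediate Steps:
c = I*sqrt(29) (c = sqrt(-29) = I*sqrt(29) ≈ 5.3852*I)
c*(-18 + 42) = (I*sqrt(29))*(-18 + 42) = (I*sqrt(29))*24 = 24*I*sqrt(29)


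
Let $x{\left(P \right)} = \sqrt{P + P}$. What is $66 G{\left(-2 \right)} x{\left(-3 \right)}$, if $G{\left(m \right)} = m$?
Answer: $- 132 i \sqrt{6} \approx - 323.33 i$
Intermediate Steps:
$x{\left(P \right)} = \sqrt{2} \sqrt{P}$ ($x{\left(P \right)} = \sqrt{2 P} = \sqrt{2} \sqrt{P}$)
$66 G{\left(-2 \right)} x{\left(-3 \right)} = 66 \left(-2\right) \sqrt{2} \sqrt{-3} = - 132 \sqrt{2} i \sqrt{3} = - 132 i \sqrt{6}$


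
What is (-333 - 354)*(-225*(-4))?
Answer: -618300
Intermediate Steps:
(-333 - 354)*(-225*(-4)) = -687*900 = -618300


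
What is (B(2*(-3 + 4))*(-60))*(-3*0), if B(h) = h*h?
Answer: 0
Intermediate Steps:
B(h) = h**2
(B(2*(-3 + 4))*(-60))*(-3*0) = ((2*(-3 + 4))**2*(-60))*(-3*0) = ((2*1)**2*(-60))*(-3*0) = (2**2*(-60))*0 = (4*(-60))*0 = -240*0 = 0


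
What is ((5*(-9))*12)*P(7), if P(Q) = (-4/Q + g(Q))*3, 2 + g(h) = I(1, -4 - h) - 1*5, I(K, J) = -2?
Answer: 108540/7 ≈ 15506.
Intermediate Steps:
g(h) = -9 (g(h) = -2 + (-2 - 1*5) = -2 + (-2 - 5) = -2 - 7 = -9)
P(Q) = -27 - 12/Q (P(Q) = (-4/Q - 9)*3 = (-9 - 4/Q)*3 = -27 - 12/Q)
((5*(-9))*12)*P(7) = ((5*(-9))*12)*(-27 - 12/7) = (-45*12)*(-27 - 12*⅐) = -540*(-27 - 12/7) = -540*(-201/7) = 108540/7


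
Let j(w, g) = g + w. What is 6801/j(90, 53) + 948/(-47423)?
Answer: 322388259/6781489 ≈ 47.539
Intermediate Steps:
6801/j(90, 53) + 948/(-47423) = 6801/(53 + 90) + 948/(-47423) = 6801/143 + 948*(-1/47423) = 6801*(1/143) - 948/47423 = 6801/143 - 948/47423 = 322388259/6781489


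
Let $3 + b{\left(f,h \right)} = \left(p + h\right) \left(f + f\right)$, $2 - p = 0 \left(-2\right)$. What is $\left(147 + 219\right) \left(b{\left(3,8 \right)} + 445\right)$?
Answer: $183732$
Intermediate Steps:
$p = 2$ ($p = 2 - 0 \left(-2\right) = 2 - 0 = 2 + 0 = 2$)
$b{\left(f,h \right)} = -3 + 2 f \left(2 + h\right)$ ($b{\left(f,h \right)} = -3 + \left(2 + h\right) \left(f + f\right) = -3 + \left(2 + h\right) 2 f = -3 + 2 f \left(2 + h\right)$)
$\left(147 + 219\right) \left(b{\left(3,8 \right)} + 445\right) = \left(147 + 219\right) \left(\left(-3 + 4 \cdot 3 + 2 \cdot 3 \cdot 8\right) + 445\right) = 366 \left(\left(-3 + 12 + 48\right) + 445\right) = 366 \left(57 + 445\right) = 366 \cdot 502 = 183732$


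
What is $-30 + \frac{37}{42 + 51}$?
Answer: $- \frac{2753}{93} \approx -29.602$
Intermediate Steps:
$-30 + \frac{37}{42 + 51} = -30 + \frac{37}{93} = - \frac{2753}{93}$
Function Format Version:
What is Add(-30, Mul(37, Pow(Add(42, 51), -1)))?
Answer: Rational(-2753, 93) ≈ -29.602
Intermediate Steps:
Add(-30, Mul(37, Pow(Add(42, 51), -1))) = Add(-30, Mul(37, Pow(93, -1))) = Add(-30, Mul(37, Rational(1, 93))) = Add(-30, Rational(37, 93)) = Rational(-2753, 93)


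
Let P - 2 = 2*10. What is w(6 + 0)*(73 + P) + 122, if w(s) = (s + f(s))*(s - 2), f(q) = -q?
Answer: 122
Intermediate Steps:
P = 22 (P = 2 + 2*10 = 2 + 20 = 22)
w(s) = 0 (w(s) = (s - s)*(s - 2) = 0*(-2 + s) = 0)
w(6 + 0)*(73 + P) + 122 = 0*(73 + 22) + 122 = 0*95 + 122 = 0 + 122 = 122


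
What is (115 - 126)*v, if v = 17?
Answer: -187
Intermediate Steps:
(115 - 126)*v = (115 - 126)*17 = -11*17 = -187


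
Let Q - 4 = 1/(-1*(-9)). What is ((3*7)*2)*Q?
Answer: 518/3 ≈ 172.67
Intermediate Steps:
Q = 37/9 (Q = 4 + 1/(-1*(-9)) = 4 + 1/9 = 4 + ⅑ = 37/9 ≈ 4.1111)
((3*7)*2)*Q = ((3*7)*2)*(37/9) = (21*2)*(37/9) = 42*(37/9) = 518/3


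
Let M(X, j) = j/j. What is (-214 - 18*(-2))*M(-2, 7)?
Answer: -178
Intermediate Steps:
M(X, j) = 1
(-214 - 18*(-2))*M(-2, 7) = (-214 - 18*(-2))*1 = (-214 - 1*(-36))*1 = (-214 + 36)*1 = -178*1 = -178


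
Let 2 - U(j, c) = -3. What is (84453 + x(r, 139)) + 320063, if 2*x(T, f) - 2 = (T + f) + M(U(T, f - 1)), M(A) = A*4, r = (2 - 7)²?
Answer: 404609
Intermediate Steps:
r = 25 (r = (-5)² = 25)
U(j, c) = 5 (U(j, c) = 2 - 1*(-3) = 2 + 3 = 5)
M(A) = 4*A
x(T, f) = 11 + T/2 + f/2 (x(T, f) = 1 + ((T + f) + 4*5)/2 = 1 + ((T + f) + 20)/2 = 1 + (20 + T + f)/2 = 1 + (10 + T/2 + f/2) = 11 + T/2 + f/2)
(84453 + x(r, 139)) + 320063 = (84453 + (11 + (½)*25 + (½)*139)) + 320063 = (84453 + (11 + 25/2 + 139/2)) + 320063 = (84453 + 93) + 320063 = 84546 + 320063 = 404609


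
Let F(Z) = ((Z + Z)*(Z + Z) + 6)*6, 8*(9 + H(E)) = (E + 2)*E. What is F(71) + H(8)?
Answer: 121021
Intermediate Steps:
H(E) = -9 + E*(2 + E)/8 (H(E) = -9 + ((E + 2)*E)/8 = -9 + ((2 + E)*E)/8 = -9 + (E*(2 + E))/8 = -9 + E*(2 + E)/8)
F(Z) = 36 + 24*Z**2 (F(Z) = ((2*Z)*(2*Z) + 6)*6 = (4*Z**2 + 6)*6 = (6 + 4*Z**2)*6 = 36 + 24*Z**2)
F(71) + H(8) = (36 + 24*71**2) + (-9 + (1/4)*8 + (1/8)*8**2) = (36 + 24*5041) + (-9 + 2 + (1/8)*64) = (36 + 120984) + (-9 + 2 + 8) = 121020 + 1 = 121021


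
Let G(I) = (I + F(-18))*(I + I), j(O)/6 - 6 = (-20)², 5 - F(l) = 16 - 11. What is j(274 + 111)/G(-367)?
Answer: 1218/134689 ≈ 0.0090431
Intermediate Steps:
F(l) = 0 (F(l) = 5 - (16 - 11) = 5 - 1*5 = 5 - 5 = 0)
j(O) = 2436 (j(O) = 36 + 6*(-20)² = 36 + 6*400 = 36 + 2400 = 2436)
G(I) = 2*I² (G(I) = (I + 0)*(I + I) = I*(2*I) = 2*I²)
j(274 + 111)/G(-367) = 2436/((2*(-367)²)) = 2436/((2*134689)) = 2436/269378 = 2436*(1/269378) = 1218/134689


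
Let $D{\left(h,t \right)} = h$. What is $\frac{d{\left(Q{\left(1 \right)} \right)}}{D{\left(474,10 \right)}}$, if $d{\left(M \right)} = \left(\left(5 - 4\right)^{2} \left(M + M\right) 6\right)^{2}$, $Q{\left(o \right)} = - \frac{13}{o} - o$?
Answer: $\frac{4704}{79} \approx 59.544$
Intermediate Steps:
$Q{\left(o \right)} = - o - \frac{13}{o}$
$d{\left(M \right)} = 144 M^{2}$ ($d{\left(M \right)} = \left(1^{2} \cdot 2 M 6\right)^{2} = \left(1 \cdot 2 M 6\right)^{2} = \left(2 M 6\right)^{2} = \left(12 M\right)^{2} = 144 M^{2}$)
$\frac{d{\left(Q{\left(1 \right)} \right)}}{D{\left(474,10 \right)}} = \frac{144 \left(\left(-1\right) 1 - \frac{13}{1}\right)^{2}}{474} = 144 \left(-1 - 13\right)^{2} \cdot \frac{1}{474} = 144 \left(-14\right)^{2} \cdot \frac{1}{474} = 144 \cdot 196 \cdot \frac{1}{474} = 28224 \cdot \frac{1}{474} = \frac{4704}{79}$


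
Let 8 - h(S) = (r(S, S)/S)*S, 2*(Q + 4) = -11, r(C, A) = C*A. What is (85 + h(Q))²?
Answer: 121/16 ≈ 7.5625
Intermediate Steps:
r(C, A) = A*C
Q = -19/2 (Q = -4 + (½)*(-11) = -4 - 11/2 = -19/2 ≈ -9.5000)
h(S) = 8 - S² (h(S) = 8 - (S*S)/S*S = 8 - S²/S*S = 8 - S*S = 8 - S²)
(85 + h(Q))² = (85 + (8 - (-19/2)²))² = (85 + (8 - 1*361/4))² = (85 + (8 - 361/4))² = (85 - 329/4)² = (11/4)² = 121/16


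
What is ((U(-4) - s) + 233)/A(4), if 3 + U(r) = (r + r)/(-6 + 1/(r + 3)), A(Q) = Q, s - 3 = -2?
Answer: 1611/28 ≈ 57.536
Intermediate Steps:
s = 1 (s = 3 - 2 = 1)
U(r) = -3 + 2*r/(-6 + 1/(3 + r)) (U(r) = -3 + (r + r)/(-6 + 1/(r + 3)) = -3 + (2*r)/(-6 + 1/(3 + r)) = -3 + 2*r/(-6 + 1/(3 + r)))
((U(-4) - s) + 233)/A(4) = (((-51 - 24*(-4) - 2*(-4)**2)/(17 + 6*(-4)) - 1*1) + 233)/4 = (((-51 + 96 - 2*16)/(17 - 24) - 1) + 233)*(1/4) = (((-51 + 96 - 32)/(-7) - 1) + 233)*(1/4) = ((-1/7*13 - 1) + 233)*(1/4) = ((-13/7 - 1) + 233)*(1/4) = (-20/7 + 233)*(1/4) = (1611/7)*(1/4) = 1611/28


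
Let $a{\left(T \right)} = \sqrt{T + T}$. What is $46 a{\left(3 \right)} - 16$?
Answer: $-16 + 46 \sqrt{6} \approx 96.677$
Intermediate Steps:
$a{\left(T \right)} = \sqrt{2} \sqrt{T}$ ($a{\left(T \right)} = \sqrt{2 T} = \sqrt{2} \sqrt{T}$)
$46 a{\left(3 \right)} - 16 = 46 \sqrt{2} \sqrt{3} - 16 = 46 \sqrt{6} - 16 = -16 + 46 \sqrt{6}$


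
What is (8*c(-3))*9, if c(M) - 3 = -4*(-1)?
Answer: 504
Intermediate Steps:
c(M) = 7 (c(M) = 3 - 4*(-1) = 3 + 4 = 7)
(8*c(-3))*9 = (8*7)*9 = 56*9 = 504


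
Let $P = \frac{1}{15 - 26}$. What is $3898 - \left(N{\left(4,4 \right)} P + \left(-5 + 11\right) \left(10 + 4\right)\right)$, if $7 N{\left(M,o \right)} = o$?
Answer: $\frac{293682}{77} \approx 3814.1$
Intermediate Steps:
$P = - \frac{1}{11}$ ($P = \frac{1}{-11} = - \frac{1}{11} \approx -0.090909$)
$N{\left(M,o \right)} = \frac{o}{7}$
$3898 - \left(N{\left(4,4 \right)} P + \left(-5 + 11\right) \left(10 + 4\right)\right) = 3898 - \left(\frac{1}{7} \cdot 4 \left(- \frac{1}{11}\right) + \left(-5 + 11\right) \left(10 + 4\right)\right) = 3898 - \left(\frac{4}{7} \left(- \frac{1}{11}\right) + 6 \cdot 14\right) = 3898 - \left(- \frac{4}{77} + 84\right) = 3898 - \frac{6464}{77} = \frac{293682}{77}$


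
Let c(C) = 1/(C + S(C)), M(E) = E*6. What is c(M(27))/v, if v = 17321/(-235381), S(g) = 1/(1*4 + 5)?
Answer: -2118429/25271339 ≈ -0.083827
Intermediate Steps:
S(g) = 1/9 (S(g) = 1/(4 + 5) = 1/9)
M(E) = 6*E
c(C) = 1/(1/9 + C) (c(C) = 1/(C + 1/9) = 1/(1/9 + C))
v = -17321/235381 (v = 17321*(-1/235381) = -17321/235381 ≈ -0.073587)
c(M(27))/v = (9/(1 + 9*(6*27)))/(-17321/235381) = (9/(1 + 9*162))*(-235381/17321) = (9/(1 + 1458))*(-235381/17321) = (9/1459)*(-235381/17321) = -2118429/25271339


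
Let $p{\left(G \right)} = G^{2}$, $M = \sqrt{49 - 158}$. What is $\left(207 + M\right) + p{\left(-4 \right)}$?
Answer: $223 + i \sqrt{109} \approx 223.0 + 10.44 i$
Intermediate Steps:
$M = i \sqrt{109}$ ($M = \sqrt{-109} = i \sqrt{109} \approx 10.44 i$)
$\left(207 + M\right) + p{\left(-4 \right)} = \left(207 + i \sqrt{109}\right) + \left(-4\right)^{2} = \left(207 + i \sqrt{109}\right) + 16 = 223 + i \sqrt{109}$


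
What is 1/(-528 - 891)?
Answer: -1/1419 ≈ -0.00070472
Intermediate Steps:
1/(-528 - 891) = 1/(-1419) = -1/1419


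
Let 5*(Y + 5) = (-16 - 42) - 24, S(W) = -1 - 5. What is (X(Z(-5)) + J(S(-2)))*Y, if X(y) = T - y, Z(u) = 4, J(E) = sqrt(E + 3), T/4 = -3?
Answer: 1712/5 - 107*I*sqrt(3)/5 ≈ 342.4 - 37.066*I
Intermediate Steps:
T = -12 (T = 4*(-3) = -12)
S(W) = -6
Y = -107/5 (Y = -5 + ((-16 - 42) - 24)/5 = -5 + (-58 - 24)/5 = -5 + (1/5)*(-82) = -5 - 82/5 = -107/5 ≈ -21.400)
J(E) = sqrt(3 + E)
X(y) = -12 - y
(X(Z(-5)) + J(S(-2)))*Y = ((-12 - 1*4) + sqrt(3 - 6))*(-107/5) = ((-12 - 4) + sqrt(-3))*(-107/5) = (-16 + I*sqrt(3))*(-107/5) = 1712/5 - 107*I*sqrt(3)/5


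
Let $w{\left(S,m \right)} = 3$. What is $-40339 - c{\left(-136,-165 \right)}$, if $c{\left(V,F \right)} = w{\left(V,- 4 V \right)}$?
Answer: $-40342$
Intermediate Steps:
$c{\left(V,F \right)} = 3$
$-40339 - c{\left(-136,-165 \right)} = -40339 - 3 = -40342$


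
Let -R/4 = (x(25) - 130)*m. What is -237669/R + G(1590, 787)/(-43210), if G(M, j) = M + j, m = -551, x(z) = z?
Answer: 2234389/2298772 ≈ 0.97199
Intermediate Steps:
R = -231420 (R = -4*(25 - 130)*(-551) = -(-420)*(-551) = -4*57855 = -231420)
-237669/R + G(1590, 787)/(-43210) = -237669/(-231420) + (1590 + 787)/(-43210) = -237669*(-1/231420) + 2377*(-1/43210) = 79223/77140 - 2377/43210 = 2234389/2298772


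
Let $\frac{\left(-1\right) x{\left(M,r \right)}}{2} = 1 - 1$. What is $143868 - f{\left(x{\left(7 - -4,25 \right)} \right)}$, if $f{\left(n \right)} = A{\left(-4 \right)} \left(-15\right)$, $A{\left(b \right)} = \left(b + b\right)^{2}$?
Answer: $144828$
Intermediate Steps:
$x{\left(M,r \right)} = 0$ ($x{\left(M,r \right)} = - 2 \left(1 - 1\right) = \left(-2\right) 0 = 0$)
$A{\left(b \right)} = 4 b^{2}$ ($A{\left(b \right)} = \left(2 b\right)^{2} = 4 b^{2}$)
$f{\left(n \right)} = -960$ ($f{\left(n \right)} = 4 \left(-4\right)^{2} \left(-15\right) = 4 \cdot 16 \left(-15\right) = 64 \left(-15\right) = -960$)
$143868 - f{\left(x{\left(7 - -4,25 \right)} \right)} = 143868 - -960 = 143868 + 960 = 144828$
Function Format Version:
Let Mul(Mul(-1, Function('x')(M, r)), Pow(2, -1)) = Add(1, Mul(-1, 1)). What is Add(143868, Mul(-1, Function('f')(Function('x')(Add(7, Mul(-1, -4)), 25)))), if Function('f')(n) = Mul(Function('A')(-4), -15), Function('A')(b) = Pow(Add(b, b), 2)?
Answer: 144828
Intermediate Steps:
Function('x')(M, r) = 0 (Function('x')(M, r) = Mul(-2, Add(1, Mul(-1, 1))) = Mul(-2, Add(1, -1)) = Mul(-2, 0) = 0)
Function('A')(b) = Mul(4, Pow(b, 2)) (Function('A')(b) = Pow(Mul(2, b), 2) = Mul(4, Pow(b, 2)))
Function('f')(n) = -960 (Function('f')(n) = Mul(Mul(4, Pow(-4, 2)), -15) = Mul(Mul(4, 16), -15) = Mul(64, -15) = -960)
Add(143868, Mul(-1, Function('f')(Function('x')(Add(7, Mul(-1, -4)), 25)))) = Add(143868, Mul(-1, -960)) = Add(143868, 960) = 144828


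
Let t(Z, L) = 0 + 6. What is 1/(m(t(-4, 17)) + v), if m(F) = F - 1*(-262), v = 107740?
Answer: 1/108008 ≈ 9.2586e-6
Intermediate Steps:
t(Z, L) = 6
m(F) = 262 + F (m(F) = F + 262 = 262 + F)
1/(m(t(-4, 17)) + v) = 1/((262 + 6) + 107740) = 1/(268 + 107740) = 1/108008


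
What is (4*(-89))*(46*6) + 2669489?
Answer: 2571233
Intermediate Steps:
(4*(-89))*(46*6) + 2669489 = -356*276 + 2669489 = -98256 + 2669489 = 2571233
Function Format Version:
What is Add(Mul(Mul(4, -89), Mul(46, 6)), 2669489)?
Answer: 2571233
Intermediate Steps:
Add(Mul(Mul(4, -89), Mul(46, 6)), 2669489) = Add(Mul(-356, 276), 2669489) = Add(-98256, 2669489) = 2571233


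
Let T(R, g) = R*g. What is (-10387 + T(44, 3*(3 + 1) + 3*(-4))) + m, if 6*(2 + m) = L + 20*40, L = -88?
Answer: -30811/3 ≈ -10270.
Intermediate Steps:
m = 350/3 (m = -2 + (-88 + 20*40)/6 = -2 + (-88 + 800)/6 = -2 + (1/6)*712 = -2 + 356/3 = 350/3 ≈ 116.67)
(-10387 + T(44, 3*(3 + 1) + 3*(-4))) + m = (-10387 + 44*(3*(3 + 1) + 3*(-4))) + 350/3 = (-10387 + 44*(3*4 - 12)) + 350/3 = (-10387 + 44*(12 - 12)) + 350/3 = (-10387 + 44*0) + 350/3 = (-10387 + 0) + 350/3 = -10387 + 350/3 = -30811/3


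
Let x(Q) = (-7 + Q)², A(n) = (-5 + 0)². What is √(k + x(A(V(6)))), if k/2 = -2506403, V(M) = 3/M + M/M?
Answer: I*√5012482 ≈ 2238.9*I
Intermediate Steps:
V(M) = 1 + 3/M (V(M) = 3/M + 1 = 1 + 3/M)
k = -5012806 (k = 2*(-2506403) = -5012806)
A(n) = 25 (A(n) = (-5)² = 25)
√(k + x(A(V(6)))) = √(-5012806 + (-7 + 25)²) = √(-5012806 + 18²) = √(-5012806 + 324) = √(-5012482) = I*√5012482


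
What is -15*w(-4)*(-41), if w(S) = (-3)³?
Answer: -16605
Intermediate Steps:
w(S) = -27
-15*w(-4)*(-41) = -15*(-27)*(-41) = 405*(-41) = -16605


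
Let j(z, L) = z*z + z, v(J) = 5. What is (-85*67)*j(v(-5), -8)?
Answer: -170850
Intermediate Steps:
j(z, L) = z + z**2 (j(z, L) = z**2 + z = z + z**2)
(-85*67)*j(v(-5), -8) = (-85*67)*(5*(1 + 5)) = -28475*6 = -5695*30 = -170850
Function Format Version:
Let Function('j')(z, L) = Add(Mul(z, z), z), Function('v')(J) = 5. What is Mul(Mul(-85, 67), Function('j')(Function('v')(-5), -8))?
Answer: -170850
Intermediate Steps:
Function('j')(z, L) = Add(z, Pow(z, 2)) (Function('j')(z, L) = Add(Pow(z, 2), z) = Add(z, Pow(z, 2)))
Mul(Mul(-85, 67), Function('j')(Function('v')(-5), -8)) = Mul(Mul(-85, 67), Mul(5, Add(1, 5))) = Mul(-5695, Mul(5, 6)) = Mul(-5695, 30) = -170850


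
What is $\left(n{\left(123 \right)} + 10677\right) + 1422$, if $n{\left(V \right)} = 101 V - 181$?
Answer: $24341$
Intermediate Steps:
$n{\left(V \right)} = -181 + 101 V$
$\left(n{\left(123 \right)} + 10677\right) + 1422 = \left(\left(-181 + 101 \cdot 123\right) + 10677\right) + 1422 = \left(\left(-181 + 12423\right) + 10677\right) + 1422 = \left(12242 + 10677\right) + 1422 = 22919 + 1422 = 24341$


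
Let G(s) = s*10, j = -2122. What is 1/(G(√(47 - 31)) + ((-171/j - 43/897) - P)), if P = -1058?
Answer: 1903434/2090032673 ≈ 0.00091072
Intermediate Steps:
G(s) = 10*s
1/(G(√(47 - 31)) + ((-171/j - 43/897) - P)) = 1/(10*√(47 - 31) + ((-171/(-2122) - 43/897) - 1*(-1058))) = 1/(10*√16 + ((-171*(-1/2122) - 43*1/897) + 1058)) = 1/(10*4 + ((171/2122 - 43/897) + 1058)) = 1/(40 + (62141/1903434 + 1058)) = 1/(40 + 2013895313/1903434) = 1/(2090032673/1903434) = 1903434/2090032673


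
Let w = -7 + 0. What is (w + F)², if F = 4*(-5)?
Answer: 729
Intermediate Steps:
w = -7
F = -20
(w + F)² = (-7 - 20)² = (-27)² = 729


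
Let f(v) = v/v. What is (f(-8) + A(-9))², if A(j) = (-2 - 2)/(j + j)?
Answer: 121/81 ≈ 1.4938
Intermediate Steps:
f(v) = 1
A(j) = -2/j (A(j) = -4*1/(2*j) = -2/j)
(f(-8) + A(-9))² = (1 - 2/(-9))² = (1 - 2*(-⅑))² = (1 + 2/9)² = (11/9)² = 121/81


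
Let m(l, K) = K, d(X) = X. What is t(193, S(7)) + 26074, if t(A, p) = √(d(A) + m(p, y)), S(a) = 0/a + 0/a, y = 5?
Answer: 26074 + 3*√22 ≈ 26088.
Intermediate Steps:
S(a) = 0 (S(a) = 0 + 0 = 0)
t(A, p) = √(5 + A) (t(A, p) = √(A + 5) = √(5 + A))
t(193, S(7)) + 26074 = √(5 + 193) + 26074 = √198 + 26074 = 3*√22 + 26074 = 26074 + 3*√22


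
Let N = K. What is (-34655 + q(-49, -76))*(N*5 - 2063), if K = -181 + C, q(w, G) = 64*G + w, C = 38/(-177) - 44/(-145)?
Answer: 602718214688/5133 ≈ 1.1742e+8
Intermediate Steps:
C = 2278/25665 (C = 38*(-1/177) - 44*(-1/145) = -38/177 + 44/145 = 2278/25665 ≈ 0.088759)
q(w, G) = w + 64*G
K = -4643087/25665 (K = -181 + 2278/25665 = -4643087/25665 ≈ -180.91)
N = -4643087/25665 ≈ -180.91
(-34655 + q(-49, -76))*(N*5 - 2063) = (-34655 + (-49 + 64*(-76)))*(-4643087/25665*5 - 2063) = (-34655 + (-49 - 4864))*(-4643087/5133 - 2063) = (-34655 - 4913)*(-15232466/5133) = -39568*(-15232466/5133) = 602718214688/5133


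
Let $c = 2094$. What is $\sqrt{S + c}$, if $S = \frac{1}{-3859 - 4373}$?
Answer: $\frac{\sqrt{723987894}}{588} \approx 45.76$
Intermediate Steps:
$S = - \frac{1}{8232}$ ($S = \frac{1}{-8232} = - \frac{1}{8232} \approx -0.00012148$)
$\sqrt{S + c} = \sqrt{- \frac{1}{8232} + 2094} = \sqrt{\frac{17237807}{8232}} = \frac{\sqrt{723987894}}{588}$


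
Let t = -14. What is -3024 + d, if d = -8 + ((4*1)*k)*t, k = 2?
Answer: -3144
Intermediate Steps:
d = -120 (d = -8 + ((4*1)*2)*(-14) = -8 + (4*2)*(-14) = -8 + 8*(-14) = -8 - 112 = -120)
-3024 + d = -3024 - 120 = -3144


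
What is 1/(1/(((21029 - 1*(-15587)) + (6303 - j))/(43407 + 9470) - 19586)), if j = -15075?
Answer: -1035590928/52877 ≈ -19585.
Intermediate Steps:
1/(1/(((21029 - 1*(-15587)) + (6303 - j))/(43407 + 9470) - 19586)) = 1/(1/(((21029 - 1*(-15587)) + (6303 - 1*(-15075)))/(43407 + 9470) - 19586)) = 1/(1/(((21029 + 15587) + (6303 + 15075))/52877 - 19586)) = 1/(1/((36616 + 21378)*(1/52877) - 19586)) = 1/(1/(57994*(1/52877) - 19586)) = 1/(1/(57994/52877 - 19586)) = 1/(1/(-1035590928/52877)) = 1/(-52877/1035590928) = -1035590928/52877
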